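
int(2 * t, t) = t^2 + C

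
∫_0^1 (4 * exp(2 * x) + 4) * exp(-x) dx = -4*exp(-1) + 4*E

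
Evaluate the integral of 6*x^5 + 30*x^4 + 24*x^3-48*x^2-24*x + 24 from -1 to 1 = 28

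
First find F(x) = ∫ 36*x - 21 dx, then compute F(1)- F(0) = -3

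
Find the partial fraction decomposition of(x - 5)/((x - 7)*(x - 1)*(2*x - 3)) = 14/(11*(2*x - 3)) - 2/(3*(x - 1)) + 1/(33*(x - 7))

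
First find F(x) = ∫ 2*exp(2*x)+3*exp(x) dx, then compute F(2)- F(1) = -(2 + E)^2 - exp(2) + E + (2 + exp(2))^2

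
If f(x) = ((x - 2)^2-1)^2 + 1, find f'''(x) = 24*x - 48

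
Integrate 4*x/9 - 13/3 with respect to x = 2*x^2/9 - 13*x/3 + C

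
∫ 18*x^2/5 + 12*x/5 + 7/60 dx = 6*x^3/5 + 6*x^2/5 + 7*x/60 + C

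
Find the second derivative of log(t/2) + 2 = -1/t^2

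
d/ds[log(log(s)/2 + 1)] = 1/(s*log(s) + 2*s)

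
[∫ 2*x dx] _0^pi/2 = pi^2/4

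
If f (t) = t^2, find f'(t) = 2*t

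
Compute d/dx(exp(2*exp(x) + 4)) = 2*exp(x + 2*exp(x) + 4)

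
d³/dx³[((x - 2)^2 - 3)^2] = 24*x - 48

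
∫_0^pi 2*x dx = pi^2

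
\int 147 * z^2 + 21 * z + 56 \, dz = 49*z^3 + 21*z^2/2 + 56*z + C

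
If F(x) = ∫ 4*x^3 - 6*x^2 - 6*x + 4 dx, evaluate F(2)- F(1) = -4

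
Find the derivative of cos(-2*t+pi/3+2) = 2*sin(-2*t + pi/3 + 2)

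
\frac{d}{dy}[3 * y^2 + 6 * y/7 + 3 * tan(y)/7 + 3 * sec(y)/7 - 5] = 6*y + 3*tan(y)^2/7 + 3*tan(y)*sec(y)/7 + 9/7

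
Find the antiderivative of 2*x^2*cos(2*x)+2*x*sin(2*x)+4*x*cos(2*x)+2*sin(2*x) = x*(x + 2)*sin(2*x) + C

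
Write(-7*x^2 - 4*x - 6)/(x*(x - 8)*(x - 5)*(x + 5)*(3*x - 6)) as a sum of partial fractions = -23/(1950*(x + 5)) - 1/(18*(x - 2)) + 67/(450*(x - 5)) - 9/(104*(x - 8)) + 1/(200*x)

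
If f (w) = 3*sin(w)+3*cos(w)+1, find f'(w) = -3*sin(w) + 3*cos(w)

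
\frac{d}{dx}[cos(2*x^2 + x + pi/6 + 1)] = -(4*x + 1)*sin(2*x^2 + x + pi/6 + 1)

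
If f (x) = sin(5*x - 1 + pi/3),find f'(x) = 5*cos(5*x - 1 + pi/3)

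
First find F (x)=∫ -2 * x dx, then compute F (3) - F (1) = -8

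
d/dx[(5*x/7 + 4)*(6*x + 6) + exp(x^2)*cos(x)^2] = 2*x*exp(x^2)*cos(x)^2 + 60*x/7 - exp(x^2)*sin(2*x) + 198/7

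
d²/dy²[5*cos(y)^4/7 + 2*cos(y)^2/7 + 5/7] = -80*sin(y)^4/7 + 108*sin(y)^2/7 - 24/7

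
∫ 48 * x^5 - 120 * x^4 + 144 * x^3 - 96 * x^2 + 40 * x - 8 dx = 8*x^6 - 24*x^5 + 36*x^4 - 32*x^3 + 20*x^2 - 8*x + C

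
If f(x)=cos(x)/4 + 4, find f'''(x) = sin(x)/4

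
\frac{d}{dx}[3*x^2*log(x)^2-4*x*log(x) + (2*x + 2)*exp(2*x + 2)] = 4*x*exp(2*x + 2) + 6*x*log(x)^2 + 6*x*log(x) + 6*exp(2*x + 2) - 4*log(x) - 4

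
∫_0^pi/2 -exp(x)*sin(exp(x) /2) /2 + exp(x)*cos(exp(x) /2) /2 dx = sqrt(2)*(-sin((2 + pi)/4) + sin((pi + 2*exp(pi/2))/4))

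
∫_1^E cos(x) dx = -sin(1) + sin(E)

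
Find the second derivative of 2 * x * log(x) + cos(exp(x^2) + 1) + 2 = (-4*x^3*exp(2*x^2)*cos(exp(x^2) + 1) - 4*x^3*exp(x^2)*sin(exp(x^2) + 1) - 2*x*exp(x^2)*sin(exp(x^2) + 1) + 2)/x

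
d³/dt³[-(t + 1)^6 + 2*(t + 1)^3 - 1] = -120*t^3 - 360*t^2 - 360*t - 108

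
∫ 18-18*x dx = -9*x^2 + 18*x + C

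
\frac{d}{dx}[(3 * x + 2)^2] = 18*x + 12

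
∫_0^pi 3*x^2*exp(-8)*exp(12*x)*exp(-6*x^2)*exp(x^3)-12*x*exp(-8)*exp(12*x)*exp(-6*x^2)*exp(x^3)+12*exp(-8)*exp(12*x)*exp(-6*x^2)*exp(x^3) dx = -exp(-8) + exp((-2 + pi)^3)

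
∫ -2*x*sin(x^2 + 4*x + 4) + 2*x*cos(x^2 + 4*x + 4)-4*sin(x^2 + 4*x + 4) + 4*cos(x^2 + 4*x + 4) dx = sin((x + 2)^2) + cos((x + 2)^2) + C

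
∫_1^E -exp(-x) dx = -exp(-1) + exp(-E)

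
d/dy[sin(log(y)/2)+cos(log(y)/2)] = sqrt(2)*cos(log(y)/2 + pi/4)/(2*y)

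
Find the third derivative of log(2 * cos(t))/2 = -sin(t)/cos(t)^3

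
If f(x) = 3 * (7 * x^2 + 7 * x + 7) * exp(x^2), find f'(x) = 42*x^3*exp(x^2) + 42*x^2*exp(x^2) + 84*x*exp(x^2) + 21*exp(x^2)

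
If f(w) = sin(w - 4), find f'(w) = cos(w - 4)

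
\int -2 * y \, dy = -y^2 + C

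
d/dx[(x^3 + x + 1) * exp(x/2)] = x^3*exp(x/2)/2 + 3*x^2*exp(x/2) + x*exp(x/2)/2 + 3*exp(x/2)/2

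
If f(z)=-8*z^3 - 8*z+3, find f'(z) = -24*z^2 - 8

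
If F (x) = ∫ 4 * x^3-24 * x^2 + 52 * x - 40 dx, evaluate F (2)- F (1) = -3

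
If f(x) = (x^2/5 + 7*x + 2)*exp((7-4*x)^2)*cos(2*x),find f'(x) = (32*x^3*cos(2*x)/5 - 2*x^2*sin(2*x)/5 + 1064*x^2*cos(2*x)/5 - 14*x*sin(2*x) - 1638*x*cos(2*x)/5 - 4*sin(2*x) - 105*cos(2*x))*exp(49)*exp(-56*x)*exp(16*x^2)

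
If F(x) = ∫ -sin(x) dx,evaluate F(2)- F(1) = -cos(1) + cos(2)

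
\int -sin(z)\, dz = cos(z) + C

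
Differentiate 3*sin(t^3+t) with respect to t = 3*(3*t^2 + 1)*cos(t*(t^2 + 1))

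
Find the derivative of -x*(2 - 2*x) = 4*x - 2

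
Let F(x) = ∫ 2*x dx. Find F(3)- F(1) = 8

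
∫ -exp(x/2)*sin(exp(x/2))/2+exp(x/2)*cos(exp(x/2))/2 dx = sqrt(2)*sin(exp(x/2) + pi/4) + C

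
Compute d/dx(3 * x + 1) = 3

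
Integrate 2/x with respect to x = 2*log(3*x) + C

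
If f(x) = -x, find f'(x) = -1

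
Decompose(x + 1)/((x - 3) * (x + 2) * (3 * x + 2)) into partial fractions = -3/(44*(3*x + 2)) - 1/(20*(x + 2)) + 4/(55*(x - 3))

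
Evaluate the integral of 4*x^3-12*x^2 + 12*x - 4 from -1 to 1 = -16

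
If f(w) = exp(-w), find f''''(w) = exp(-w)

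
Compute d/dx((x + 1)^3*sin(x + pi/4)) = (x + 1)^2*(x*cos(x + pi/4) + sqrt(2)*sin(x) + 2*sqrt(2)*cos(x))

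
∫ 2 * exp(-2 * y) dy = -exp(-2*y) + C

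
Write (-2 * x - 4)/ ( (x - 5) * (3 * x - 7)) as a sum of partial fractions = 13/(4*(3*x - 7)) - 7/(4*(x - 5))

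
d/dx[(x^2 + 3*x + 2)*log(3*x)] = (2*x^2*log(x) + x^2 + 2*x^2*log(3) + 3*x*log(x) + 3*x + 3*x*log(3) + 2)/x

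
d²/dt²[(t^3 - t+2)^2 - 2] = 30*t^4 - 24*t^2 + 24*t + 2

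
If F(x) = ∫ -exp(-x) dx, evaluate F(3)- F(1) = -exp(-1) + exp(-3)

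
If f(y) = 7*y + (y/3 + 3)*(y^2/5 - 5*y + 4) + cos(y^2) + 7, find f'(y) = y^2/5 - 2*y*sin(y^2) - 32*y/15 - 20/3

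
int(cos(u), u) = sin(u) + C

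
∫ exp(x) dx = exp(x) + C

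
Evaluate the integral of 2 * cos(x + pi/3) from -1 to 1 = 2*sin(1)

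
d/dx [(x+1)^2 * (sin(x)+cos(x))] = -x^2*sin(x) + x^2*cos(x) + 4*x*cos(x) + sin(x) + 3*cos(x)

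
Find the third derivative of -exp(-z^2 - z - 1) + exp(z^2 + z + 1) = (8*z^3*exp(2*z^2 + 2*z + 2) + 8*z^3 + 12*z^2*exp(2*z^2 + 2*z + 2) + 12*z^2 + 18*z*exp(2*z^2 + 2*z + 2) - 6*z + 7*exp(2*z^2 + 2*z + 2) - 5)*exp(-z^2 - z - 1)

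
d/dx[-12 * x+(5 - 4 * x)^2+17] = 32*x - 52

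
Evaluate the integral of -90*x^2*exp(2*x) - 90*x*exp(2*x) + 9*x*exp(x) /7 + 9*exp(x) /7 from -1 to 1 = -45*exp(2) + 9*exp(-1)/7 + 9*E/7 + 45*exp(-2)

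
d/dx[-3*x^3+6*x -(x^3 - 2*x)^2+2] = -6*x^5 + 16*x^3 - 9*x^2 - 8*x + 6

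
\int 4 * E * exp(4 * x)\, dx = exp(4*x + 1) + C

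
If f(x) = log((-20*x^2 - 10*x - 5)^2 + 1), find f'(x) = (800*x^3 + 600*x^2 + 300*x + 50)/(200*x^4 + 200*x^3 + 150*x^2 + 50*x + 13)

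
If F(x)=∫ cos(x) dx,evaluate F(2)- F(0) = sin(2)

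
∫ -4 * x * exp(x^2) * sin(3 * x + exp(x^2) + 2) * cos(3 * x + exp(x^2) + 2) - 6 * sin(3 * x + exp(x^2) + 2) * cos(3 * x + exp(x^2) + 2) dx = cos(3*x + exp(x^2) + 2)^2 + C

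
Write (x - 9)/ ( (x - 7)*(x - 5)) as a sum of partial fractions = 2/(x - 5) - 1/(x - 7)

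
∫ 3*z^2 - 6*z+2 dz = z^3 - 3*z^2 + 2*z + C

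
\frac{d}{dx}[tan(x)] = cos(x)^(-2)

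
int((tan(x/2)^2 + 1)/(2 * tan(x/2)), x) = log(tan(x/2)) + C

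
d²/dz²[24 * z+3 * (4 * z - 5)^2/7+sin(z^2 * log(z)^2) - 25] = -4*z^2*log(z)^4*sin(z^2*log(z)^2) - 8*z^2*log(z)^3*sin(z^2*log(z)^2) - 4*z^2*log(z)^2*sin(z^2*log(z)^2) + 2*log(z)^2*cos(z^2*log(z)^2) + 6*log(z)*cos(z^2*log(z)^2) + 2*cos(z^2*log(z)^2) + 96/7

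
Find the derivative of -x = -1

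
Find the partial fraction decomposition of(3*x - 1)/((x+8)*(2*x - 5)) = 13/(21*(2*x - 5)) + 25/(21*(x + 8))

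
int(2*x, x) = x^2 + C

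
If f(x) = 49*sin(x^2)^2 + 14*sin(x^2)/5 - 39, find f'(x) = 28*x*(7*sin(x^2) + 1/5)*cos(x^2)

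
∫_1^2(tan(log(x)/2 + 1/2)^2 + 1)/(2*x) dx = -tan(1/2) + tan(log(2)/2 + 1/2)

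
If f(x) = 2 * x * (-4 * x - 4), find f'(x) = -16*x - 8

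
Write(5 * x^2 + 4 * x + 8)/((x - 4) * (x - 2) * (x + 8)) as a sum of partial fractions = 37/(15*(x + 8)) - 9/(5*(x - 2)) + 13/(3*(x - 4))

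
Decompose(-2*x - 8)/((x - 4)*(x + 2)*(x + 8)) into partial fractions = 1/(9*(x + 8)) + 1/(9*(x + 2)) - 2/(9*(x - 4))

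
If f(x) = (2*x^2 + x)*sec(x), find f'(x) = (2*x^2*sin(x)/cos(x) + x*sin(x)/cos(x) + 4*x + 1)/cos(x)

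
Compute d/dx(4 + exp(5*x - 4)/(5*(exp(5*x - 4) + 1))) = exp(5*x - 4)/(exp(-8)*exp(10*x) + 2*exp(-4)*exp(5*x) + 1)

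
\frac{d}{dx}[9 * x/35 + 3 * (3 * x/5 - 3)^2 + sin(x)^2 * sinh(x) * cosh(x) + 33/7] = 54*x/25 + sin(x)^2*cosh(2*x) + sin(2*x)*sinh(2*x)/2 - 369/35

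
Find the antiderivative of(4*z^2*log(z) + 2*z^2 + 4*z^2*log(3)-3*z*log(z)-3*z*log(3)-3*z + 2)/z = (2*z^2 - 3*z + 2)*log(3*z) + C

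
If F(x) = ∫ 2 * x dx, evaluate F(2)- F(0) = 4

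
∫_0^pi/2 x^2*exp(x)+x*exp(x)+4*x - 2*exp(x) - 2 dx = (2 + exp(pi/2))*(-pi/2 - 1 + pi^2/4) + 3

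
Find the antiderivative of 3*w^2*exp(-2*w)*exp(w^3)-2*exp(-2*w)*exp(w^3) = exp(w*(w^2 - 2)) + C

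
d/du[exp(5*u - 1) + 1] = 5*exp(5*u - 1)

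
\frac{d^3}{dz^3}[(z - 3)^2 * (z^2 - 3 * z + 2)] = 24*z - 54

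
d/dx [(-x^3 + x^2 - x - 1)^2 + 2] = 6*x^5 - 10*x^4 + 12*x^3 - 2*x + 2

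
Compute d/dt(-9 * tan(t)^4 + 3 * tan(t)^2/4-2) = -36*tan(t)^5 - 69*tan(t)^3/2 + 3*tan(t)/2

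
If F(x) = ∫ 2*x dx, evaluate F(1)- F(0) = 1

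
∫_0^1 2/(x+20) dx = -2*log(5) + 2*log(21/4)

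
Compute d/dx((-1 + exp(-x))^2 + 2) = (2*exp(x) - 2)*exp(-2*x)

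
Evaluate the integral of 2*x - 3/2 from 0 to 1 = -1/2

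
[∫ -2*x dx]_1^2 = -3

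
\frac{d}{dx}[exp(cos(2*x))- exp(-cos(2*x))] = (-2*exp(2*cos(2*x))*sin(2*x) - 2*sin(2*x))*exp(-cos(2*x))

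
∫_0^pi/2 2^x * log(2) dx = -1 + 2^(pi/2)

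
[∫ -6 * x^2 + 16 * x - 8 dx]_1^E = -2*E*(-2 + E)^2 + 2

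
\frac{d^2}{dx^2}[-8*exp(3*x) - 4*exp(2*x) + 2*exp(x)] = -72*exp(3*x) - 16*exp(2*x) + 2*exp(x)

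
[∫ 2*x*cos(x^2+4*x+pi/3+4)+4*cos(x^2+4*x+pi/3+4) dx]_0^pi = sin(pi/3 + 4 + pi^2) - sin(pi/3 + 4)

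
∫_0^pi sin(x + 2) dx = 2*cos(2)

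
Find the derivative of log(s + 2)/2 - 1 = 1/(2*s + 4)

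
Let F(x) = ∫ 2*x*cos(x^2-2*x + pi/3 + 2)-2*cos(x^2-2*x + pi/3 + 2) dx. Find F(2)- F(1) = -sin(1 + pi/3) + sin(pi/3 + 2)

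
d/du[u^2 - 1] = 2*u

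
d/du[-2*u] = -2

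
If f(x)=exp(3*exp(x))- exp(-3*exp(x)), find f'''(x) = (27*exp(3*x) - 27*exp(2*x) + 3*exp(x) + 3*exp(x + 6*exp(x)) + 27*exp(2*x + 6*exp(x)) + 27*exp(3*x + 6*exp(x)))*exp(-3*exp(x))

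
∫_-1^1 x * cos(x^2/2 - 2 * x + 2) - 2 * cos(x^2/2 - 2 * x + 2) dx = sin(1/2) - sin(9/2)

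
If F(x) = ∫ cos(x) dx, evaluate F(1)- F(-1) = 2*sin(1)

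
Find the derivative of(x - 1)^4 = 4*x^3 - 12*x^2 + 12*x - 4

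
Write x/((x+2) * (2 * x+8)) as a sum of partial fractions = 1/(x + 4) - 1/(2*(x + 2))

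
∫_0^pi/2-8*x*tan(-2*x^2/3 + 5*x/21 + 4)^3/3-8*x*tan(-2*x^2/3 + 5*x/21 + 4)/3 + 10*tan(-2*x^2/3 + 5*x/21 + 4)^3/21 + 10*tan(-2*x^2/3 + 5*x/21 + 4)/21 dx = -tan(4)^2 + tan(-pi^2/6 + 5*pi/42 + 4)^2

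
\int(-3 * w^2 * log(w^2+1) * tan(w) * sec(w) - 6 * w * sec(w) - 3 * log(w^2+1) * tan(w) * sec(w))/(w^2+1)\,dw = -3*log(w^2 + 1)*sec(w) + C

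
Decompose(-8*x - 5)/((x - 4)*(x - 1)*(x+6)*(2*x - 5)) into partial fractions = 200/(153*(2*x - 5)) - 43/(1190*(x + 6)) - 13/(63*(x - 1)) - 37/(90*(x - 4))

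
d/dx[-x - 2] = -1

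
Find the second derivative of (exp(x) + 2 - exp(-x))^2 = (4*exp(4*x) + 4*exp(3*x) - 4*exp(x) + 4)*exp(-2*x)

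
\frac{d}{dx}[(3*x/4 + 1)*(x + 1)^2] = 9*x^2/4 + 5*x + 11/4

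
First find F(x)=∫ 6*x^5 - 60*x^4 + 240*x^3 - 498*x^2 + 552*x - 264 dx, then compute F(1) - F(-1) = -884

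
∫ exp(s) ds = exp(s) + C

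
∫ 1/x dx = log(-2*x) + C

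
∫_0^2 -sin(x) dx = -1 + cos(2)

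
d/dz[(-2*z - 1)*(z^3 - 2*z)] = -8*z^3 - 3*z^2 + 8*z + 2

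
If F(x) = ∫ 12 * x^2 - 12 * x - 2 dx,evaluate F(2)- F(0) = 4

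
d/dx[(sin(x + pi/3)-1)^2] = -2*cos(x + pi/3) + cos(2*x + pi/6)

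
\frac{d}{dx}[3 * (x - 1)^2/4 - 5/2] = 3*x/2 - 3/2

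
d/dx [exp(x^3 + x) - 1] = 3*x^2*exp(x^3 + x) + exp(x^3 + x)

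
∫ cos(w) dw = sin(w) + C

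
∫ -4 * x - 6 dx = -2*x^2 - 6*x + C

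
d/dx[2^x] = 2^x*log(2)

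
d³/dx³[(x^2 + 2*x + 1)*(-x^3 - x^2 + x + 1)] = -60*x^2 - 72*x - 12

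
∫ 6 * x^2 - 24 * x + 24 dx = 2*x^3 - 12*x^2 + 24*x + C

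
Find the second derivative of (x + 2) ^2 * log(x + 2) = 2*log(x + 2) + 3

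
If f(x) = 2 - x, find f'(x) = -1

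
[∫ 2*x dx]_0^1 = 1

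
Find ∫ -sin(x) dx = cos(x) + C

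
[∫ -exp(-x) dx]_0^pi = -1 + exp(-pi)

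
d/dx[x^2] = 2*x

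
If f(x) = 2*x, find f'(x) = 2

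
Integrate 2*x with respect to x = x^2 + C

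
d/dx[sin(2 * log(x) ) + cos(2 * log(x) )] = 2*sqrt(2)*cos(2*log(x) + pi/4)/x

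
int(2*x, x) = x^2 + C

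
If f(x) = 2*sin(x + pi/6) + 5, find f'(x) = 2*cos(x + pi/6)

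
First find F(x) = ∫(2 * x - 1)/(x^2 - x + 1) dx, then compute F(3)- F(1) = log(7)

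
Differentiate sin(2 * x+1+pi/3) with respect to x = 2*cos(2*x + 1 + pi/3)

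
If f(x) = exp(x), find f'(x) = exp(x)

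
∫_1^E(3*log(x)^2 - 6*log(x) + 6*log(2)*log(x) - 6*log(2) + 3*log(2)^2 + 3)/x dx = -(-1 + log(2))^3 + log(2)^3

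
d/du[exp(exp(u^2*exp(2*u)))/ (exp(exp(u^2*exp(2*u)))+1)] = (2*u^2*exp(u^2*exp(2*u) + 2*u + exp(u^2*exp(2*u))) + 2*u*exp(u^2*exp(2*u) + 2*u + exp(u^2*exp(2*u))))/(exp(2*exp(u^2*exp(2*u))) + 2*exp(exp(u^2*exp(2*u))) + 1)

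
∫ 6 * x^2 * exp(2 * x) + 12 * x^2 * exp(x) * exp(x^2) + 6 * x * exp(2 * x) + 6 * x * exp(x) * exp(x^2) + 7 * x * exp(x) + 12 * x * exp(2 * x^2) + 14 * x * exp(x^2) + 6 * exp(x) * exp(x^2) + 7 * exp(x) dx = 7*x*exp(x) + 3*(x*exp(x) + exp(x^2))^2 + 7*exp(x^2) + C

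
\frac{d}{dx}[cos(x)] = -sin(x)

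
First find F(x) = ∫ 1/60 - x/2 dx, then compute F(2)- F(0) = -29/30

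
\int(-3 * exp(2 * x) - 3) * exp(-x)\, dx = -6*sinh(x) + C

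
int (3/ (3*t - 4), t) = log(4 - 3*t) + C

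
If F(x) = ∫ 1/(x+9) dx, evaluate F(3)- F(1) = -log(10/3) + log(4)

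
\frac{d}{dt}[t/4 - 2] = 1/4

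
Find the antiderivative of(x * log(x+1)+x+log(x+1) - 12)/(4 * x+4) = (x - 12)*log(x + 1)/4 + C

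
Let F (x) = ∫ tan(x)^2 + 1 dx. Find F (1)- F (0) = tan(1)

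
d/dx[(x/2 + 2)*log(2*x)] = (x*log(x) + x*log(2) + x + 4)/(2*x)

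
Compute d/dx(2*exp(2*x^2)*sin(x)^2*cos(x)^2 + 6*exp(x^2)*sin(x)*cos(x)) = (-2*x*(1 - cos(2*x))^2*exp(x^2) - 4*x*exp(x^2)*cos(2*x) + 4*x*exp(x^2) + 6*x*sin(2*x) + exp(x^2)*sin(4*x) + 6*cos(2*x))*exp(x^2)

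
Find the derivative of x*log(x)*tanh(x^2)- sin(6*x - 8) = 2*x^2*log(x)/cosh(x^2)^2 + log(x)*tanh(x^2) - 6*cos(6*x - 8) + tanh(x^2)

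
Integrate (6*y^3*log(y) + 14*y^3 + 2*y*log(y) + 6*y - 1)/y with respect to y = (log(y) + 2)*(2*y^3 + 2*y - 1) + C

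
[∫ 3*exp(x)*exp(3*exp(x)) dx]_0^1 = -exp(3) + exp(3*E)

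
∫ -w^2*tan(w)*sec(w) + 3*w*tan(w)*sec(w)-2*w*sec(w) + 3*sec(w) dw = w*(3 - w)*sec(w) + C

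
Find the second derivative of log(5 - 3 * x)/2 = -9/(18*x^2 - 60*x + 50)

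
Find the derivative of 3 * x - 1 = 3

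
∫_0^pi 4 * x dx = 2*pi^2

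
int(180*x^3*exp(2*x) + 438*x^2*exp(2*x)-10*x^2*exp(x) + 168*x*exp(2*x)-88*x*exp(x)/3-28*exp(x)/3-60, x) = -2*(15*x + 14)*(-9*x^2*exp(2*x) + x*exp(x) + 6)/3 + C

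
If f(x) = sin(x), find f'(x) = cos(x)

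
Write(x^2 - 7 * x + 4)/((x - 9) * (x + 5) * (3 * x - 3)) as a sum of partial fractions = 16/(63*(x + 5)) + 1/(72*(x - 1)) + 11/(168*(x - 9))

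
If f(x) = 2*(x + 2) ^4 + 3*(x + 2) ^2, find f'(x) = 8*x^3 + 48*x^2 + 102*x + 76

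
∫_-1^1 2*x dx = 0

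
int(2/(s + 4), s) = 2*log(s/4 + 1) + C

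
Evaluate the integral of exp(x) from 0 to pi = -1 + exp(pi)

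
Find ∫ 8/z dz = 8*log(z) + C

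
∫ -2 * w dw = -w^2 + C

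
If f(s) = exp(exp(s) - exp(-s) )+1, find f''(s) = (exp(exp(s) - exp(-s)) - exp(s + exp(s) - exp(-s)) + 2*exp(2*s + exp(s) - exp(-s)) + exp(3*s + exp(s) - exp(-s)) + exp(4*s + exp(s) - exp(-s)))*exp(-2*s)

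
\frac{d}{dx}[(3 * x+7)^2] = 18*x + 42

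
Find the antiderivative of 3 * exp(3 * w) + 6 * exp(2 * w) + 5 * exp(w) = (exp(w) + 1)^3 + 2*exp(w) + C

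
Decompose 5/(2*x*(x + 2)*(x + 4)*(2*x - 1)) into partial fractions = 4/(9*(2*x - 1)) - 5/(144*(x + 4)) + 1/(8*(x + 2)) - 5/(16*x)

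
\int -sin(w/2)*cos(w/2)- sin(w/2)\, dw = (cos(w/2) + 1)^2 + C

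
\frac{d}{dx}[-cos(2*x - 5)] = 2*sin(2*x - 5)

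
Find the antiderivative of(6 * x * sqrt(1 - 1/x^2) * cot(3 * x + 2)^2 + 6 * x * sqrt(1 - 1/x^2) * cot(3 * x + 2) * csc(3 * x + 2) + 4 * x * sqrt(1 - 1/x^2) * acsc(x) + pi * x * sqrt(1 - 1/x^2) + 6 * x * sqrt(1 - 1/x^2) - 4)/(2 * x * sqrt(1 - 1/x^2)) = x*(4*acsc(x) + pi)/2 - cot(3*x + 2) - csc(3*x + 2) + C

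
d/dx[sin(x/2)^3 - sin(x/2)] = -3*cos(x/2)^3/2 + cos(x/2)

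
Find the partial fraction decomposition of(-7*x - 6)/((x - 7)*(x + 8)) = -10/(3*(x + 8)) - 11/(3*(x - 7))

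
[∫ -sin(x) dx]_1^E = cos(E) - cos(1)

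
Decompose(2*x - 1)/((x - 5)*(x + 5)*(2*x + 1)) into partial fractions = 8/(99*(2*x + 1)) - 11/(90*(x + 5)) + 9/(110*(x - 5))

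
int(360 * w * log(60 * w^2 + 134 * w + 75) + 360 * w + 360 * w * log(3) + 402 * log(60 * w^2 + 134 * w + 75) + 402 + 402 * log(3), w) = 3*(14*w + 60*(w + 1)^2 + 15)*log(180*w^2 + 402*w + 225) + C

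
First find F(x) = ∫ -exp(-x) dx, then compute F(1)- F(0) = -1 + exp(-1)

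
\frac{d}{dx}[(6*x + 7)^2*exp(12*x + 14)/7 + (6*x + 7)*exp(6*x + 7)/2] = 432*x^2*exp(12*x + 14)/7 + 18*x*exp(6*x + 7) + 1080*x*exp(12*x + 14)/7 + 24*exp(6*x + 7) + 96*exp(12*x + 14)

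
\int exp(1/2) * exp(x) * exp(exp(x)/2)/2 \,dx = exp(exp(x)/2 + 1/2) + C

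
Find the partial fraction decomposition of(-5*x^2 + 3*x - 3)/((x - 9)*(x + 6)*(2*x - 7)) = 215/(209*(2*x - 7)) - 67/(95*(x + 6)) - 127/(55*(x - 9))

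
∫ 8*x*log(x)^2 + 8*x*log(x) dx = 4*x^2*log(x)^2 + C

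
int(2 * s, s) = s^2 + C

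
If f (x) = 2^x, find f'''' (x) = 2^x*log(2)^4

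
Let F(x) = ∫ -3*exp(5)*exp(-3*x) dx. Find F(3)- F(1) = -exp(2) + exp(-4)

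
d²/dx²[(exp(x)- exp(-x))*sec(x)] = 4*(exp(2*x)*sin(2*x) + 2*exp(2*x) + sin(2*x) - 2)*exp(-x)/(3*cos(x) + cos(3*x))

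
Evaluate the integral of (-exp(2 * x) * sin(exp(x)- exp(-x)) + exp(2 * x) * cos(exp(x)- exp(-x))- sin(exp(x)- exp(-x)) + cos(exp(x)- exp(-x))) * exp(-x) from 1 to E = cos(-exp(E) + exp(-E)) - sin(E - exp(-1)) - sin(-exp(E) + exp(-E)) - cos(E - exp(-1))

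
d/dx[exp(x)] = exp(x)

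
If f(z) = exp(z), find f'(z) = exp(z)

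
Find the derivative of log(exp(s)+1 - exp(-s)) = (exp(2*s) + 1)/(exp(2*s) + exp(s) - 1)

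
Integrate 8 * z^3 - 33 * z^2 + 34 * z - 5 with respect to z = 2*z^4 - 11*z^3 + 17*z^2 - 5*z + C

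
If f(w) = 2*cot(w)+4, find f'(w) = -2/sin(w)^2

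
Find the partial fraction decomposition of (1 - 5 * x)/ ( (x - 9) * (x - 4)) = 19/(5*(x - 4)) - 44/(5*(x - 9))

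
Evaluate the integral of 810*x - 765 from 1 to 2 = 450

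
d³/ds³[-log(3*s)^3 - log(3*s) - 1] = (-6*log(s)^2 - 12*log(3)*log(s) + 18*log(s) - 8 - 6*log(3)^2 + 18*log(3))/s^3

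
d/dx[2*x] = 2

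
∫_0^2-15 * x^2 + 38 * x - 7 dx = 22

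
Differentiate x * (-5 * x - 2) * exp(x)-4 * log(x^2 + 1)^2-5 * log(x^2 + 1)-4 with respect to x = (-5*x^4*exp(x) - 12*x^3*exp(x) - 7*x^2*exp(x) - 12*x*exp(x) - 16*x*log(x^2 + 1) - 10*x - 2*exp(x))/(x^2 + 1)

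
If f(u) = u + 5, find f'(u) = 1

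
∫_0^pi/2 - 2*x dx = -pi^2/4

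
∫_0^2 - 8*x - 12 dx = -40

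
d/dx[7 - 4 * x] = -4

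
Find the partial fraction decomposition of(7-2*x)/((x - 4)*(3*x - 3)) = -5/(9*(x - 1)) - 1/(9*(x - 4))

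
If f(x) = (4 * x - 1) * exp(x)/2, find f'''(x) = 2*x*exp(x) + 11*exp(x)/2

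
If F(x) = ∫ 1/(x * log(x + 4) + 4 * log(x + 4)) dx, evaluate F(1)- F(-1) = -log(log(3)) + log(log(5))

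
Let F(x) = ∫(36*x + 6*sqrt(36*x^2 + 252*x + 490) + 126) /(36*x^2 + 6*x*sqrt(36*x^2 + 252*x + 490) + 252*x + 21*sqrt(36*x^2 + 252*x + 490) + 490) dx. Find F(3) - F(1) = -log(27/7 + sqrt(778)/7) + log(39/7 + sqrt(1570)/7)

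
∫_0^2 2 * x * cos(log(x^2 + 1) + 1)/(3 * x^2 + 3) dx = -sin(1)/3 + sin(1 + log(5))/3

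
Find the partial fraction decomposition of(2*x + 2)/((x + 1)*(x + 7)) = 2/(x + 7)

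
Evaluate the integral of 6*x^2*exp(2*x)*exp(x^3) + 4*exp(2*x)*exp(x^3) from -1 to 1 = -2*exp(-3) + 2*exp(3)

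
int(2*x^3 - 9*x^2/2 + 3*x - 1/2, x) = x^4/2 - 3*x^3/2 + 3*x^2/2 - x/2 + C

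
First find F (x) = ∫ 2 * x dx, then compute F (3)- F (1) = 8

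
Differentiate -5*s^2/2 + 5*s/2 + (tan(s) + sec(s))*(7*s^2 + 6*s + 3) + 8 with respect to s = (14*s^2*sin(s) + 14*s^2 + 12*s*sin(s) + 14*s*sin(2*s) + 28*s*cos(s) - 5*s*cos(2*s) + 7*s + 6*sin(s) + 6*sin(2*s) + 12*cos(s) + 5*cos(2*s)/2 + 17/2)/(cos(2*s) + 1)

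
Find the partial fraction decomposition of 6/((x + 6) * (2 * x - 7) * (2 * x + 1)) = -3/(22*(2*x + 1)) + 3/(38*(2*x - 7)) + 6/(209*(x + 6))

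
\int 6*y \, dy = 3*y^2 + C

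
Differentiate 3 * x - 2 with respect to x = 3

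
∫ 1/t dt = log(-12*t) + C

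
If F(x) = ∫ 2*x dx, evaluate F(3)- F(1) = 8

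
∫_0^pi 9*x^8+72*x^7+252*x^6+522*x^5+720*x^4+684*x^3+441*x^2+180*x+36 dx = -8 + (1 + (1 + pi)^3)^3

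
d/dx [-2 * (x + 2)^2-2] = -4*x - 8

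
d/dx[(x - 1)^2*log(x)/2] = (2*x^2*log(x) + x^2 - 2*x*log(x) - 2*x + 1)/(2*x)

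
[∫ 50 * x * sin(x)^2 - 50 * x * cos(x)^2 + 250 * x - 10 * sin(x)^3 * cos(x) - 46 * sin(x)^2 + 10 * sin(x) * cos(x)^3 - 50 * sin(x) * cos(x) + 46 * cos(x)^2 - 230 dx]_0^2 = 5*sin(4)^2/4 - 27*sin(4) + 40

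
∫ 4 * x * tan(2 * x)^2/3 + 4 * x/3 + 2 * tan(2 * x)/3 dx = 2*x*tan(2*x)/3 + C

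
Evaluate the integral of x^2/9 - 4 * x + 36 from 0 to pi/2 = (-6 + pi/6)^3 + 216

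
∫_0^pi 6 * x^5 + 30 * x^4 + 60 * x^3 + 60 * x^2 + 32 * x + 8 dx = -2 + (1 + pi)^2 + (1 + pi)^6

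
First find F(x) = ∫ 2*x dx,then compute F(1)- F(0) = 1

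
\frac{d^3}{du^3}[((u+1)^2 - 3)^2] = 24*u + 24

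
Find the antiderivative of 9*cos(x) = 9*sin(x) + C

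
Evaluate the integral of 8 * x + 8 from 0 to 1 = 12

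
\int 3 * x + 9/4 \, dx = 3*x^2/2 + 9*x/4 + C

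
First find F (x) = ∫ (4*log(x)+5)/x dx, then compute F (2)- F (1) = -8 - 3*log(2) + 2*(log(2) + 2)^2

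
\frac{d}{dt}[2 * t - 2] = 2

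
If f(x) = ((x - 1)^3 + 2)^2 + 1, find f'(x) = 6*x^5 - 30*x^4 + 60*x^3 - 48*x^2 + 6*x + 6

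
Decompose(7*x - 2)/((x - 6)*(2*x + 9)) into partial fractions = 67/(21*(2*x + 9)) + 40/(21*(x - 6))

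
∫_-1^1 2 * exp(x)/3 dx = -2*exp(-1)/3 + 2*E/3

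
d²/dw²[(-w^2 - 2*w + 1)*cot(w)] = -2*w^2/tan(w) - 2*w^2/tan(w)^3 + 4*w - 4*w/tan(w) + 4*w/tan(w)^2 - 4*w/tan(w)^3 + 4 + 4/tan(w)^2 + 2/tan(w)^3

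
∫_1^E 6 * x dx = -3 + 3*exp(2)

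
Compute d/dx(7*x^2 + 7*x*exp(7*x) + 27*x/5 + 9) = 49*x*exp(7*x) + 14*x + 7*exp(7*x) + 27/5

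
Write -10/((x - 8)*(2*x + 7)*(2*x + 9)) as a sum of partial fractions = -2/(5*(2*x + 9)) + 10/(23*(2*x + 7)) - 2/(115*(x - 8))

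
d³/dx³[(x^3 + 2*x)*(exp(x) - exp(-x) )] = (x^3*exp(2*x) + x^3 + 9*x^2*exp(2*x) - 9*x^2 + 20*x*exp(2*x) + 20*x + 12*exp(2*x) - 12)*exp(-x)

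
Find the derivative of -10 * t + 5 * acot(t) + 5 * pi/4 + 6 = (-10*t^2 - 15)/(t^2 + 1)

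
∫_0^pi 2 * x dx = pi^2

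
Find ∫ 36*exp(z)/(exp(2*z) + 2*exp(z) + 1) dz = (23*exp(z) - 13)/(exp(z) + 1) + C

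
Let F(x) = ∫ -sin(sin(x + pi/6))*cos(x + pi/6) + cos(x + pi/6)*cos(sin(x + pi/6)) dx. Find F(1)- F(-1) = 2*sqrt(2)*sin(sqrt(3)*sin(1)/2)*sin(-cos(1)/2 + pi/4)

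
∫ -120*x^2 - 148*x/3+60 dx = -40*x^3 - 74*x^2/3 + 60*x + C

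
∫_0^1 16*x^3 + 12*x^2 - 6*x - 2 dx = 3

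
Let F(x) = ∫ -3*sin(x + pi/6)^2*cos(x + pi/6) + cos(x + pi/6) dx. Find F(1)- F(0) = -sin(pi/6 + 1)^3 - 3/8 + sin(pi/6 + 1)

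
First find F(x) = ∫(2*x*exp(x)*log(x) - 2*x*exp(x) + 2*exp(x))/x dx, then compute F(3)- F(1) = 2*(-1 + log(3))*exp(3) + 2*E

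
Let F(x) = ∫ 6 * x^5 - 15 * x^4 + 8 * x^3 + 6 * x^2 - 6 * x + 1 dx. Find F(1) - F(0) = 0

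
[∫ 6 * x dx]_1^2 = 9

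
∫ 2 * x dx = x^2 + C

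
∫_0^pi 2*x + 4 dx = -4 + (2 + pi)^2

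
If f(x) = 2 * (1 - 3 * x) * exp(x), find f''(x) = -6*x*exp(x) - 10*exp(x)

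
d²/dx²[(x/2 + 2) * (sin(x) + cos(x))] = -x*sin(x)/2 - x*cos(x)/2 - 3*sin(x) - cos(x)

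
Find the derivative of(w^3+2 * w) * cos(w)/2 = -w^3*sin(w)/2 + 3*w^2*cos(w)/2 - w*sin(w) + cos(w)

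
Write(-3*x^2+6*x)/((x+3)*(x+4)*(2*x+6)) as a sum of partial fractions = -36/(x + 4) + 69/(2*(x + 3)) - 45/(2*(x + 3)^2)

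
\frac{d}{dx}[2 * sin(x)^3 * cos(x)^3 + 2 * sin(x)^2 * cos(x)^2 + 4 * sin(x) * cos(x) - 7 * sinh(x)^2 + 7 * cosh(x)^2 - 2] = -3*(1 - cos(2*x))^2*cos(2*x)/2 + sin(4*x) + 7*cos(2*x) - 3*cos(4*x)/2 - 3/2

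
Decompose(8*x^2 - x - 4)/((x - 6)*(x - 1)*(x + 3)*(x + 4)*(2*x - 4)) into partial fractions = 16/(75*(x + 4)) - 71/(360*(x + 3)) + 3/(200*(x - 1)) - 13/(120*(x - 2)) + 139/(1800*(x - 6))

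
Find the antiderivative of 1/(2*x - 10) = log(5 - x)/2 + C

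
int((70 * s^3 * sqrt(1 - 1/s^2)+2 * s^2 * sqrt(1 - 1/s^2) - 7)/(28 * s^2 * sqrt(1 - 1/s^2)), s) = 5*s^2/4 + s/14 + acsc(s)/4 + C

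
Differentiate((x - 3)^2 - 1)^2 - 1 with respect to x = 4*x^3 - 36*x^2 + 104*x - 96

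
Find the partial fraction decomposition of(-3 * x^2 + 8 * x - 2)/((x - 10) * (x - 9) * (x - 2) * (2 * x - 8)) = -1/(112*(x - 2)) - 3/(20*(x - 4)) + 173/(70*(x - 9)) - 37/(16*(x - 10))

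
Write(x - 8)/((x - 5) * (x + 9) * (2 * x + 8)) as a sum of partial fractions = -17/(140*(x + 9)) + 2/(15*(x + 4)) - 1/(84*(x - 5))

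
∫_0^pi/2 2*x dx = pi^2/4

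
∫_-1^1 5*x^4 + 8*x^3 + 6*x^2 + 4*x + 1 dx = 8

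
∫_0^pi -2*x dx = -pi^2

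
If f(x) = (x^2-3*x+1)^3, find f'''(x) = 120*x^3 - 540*x^2 + 720*x - 270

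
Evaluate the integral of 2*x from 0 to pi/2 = pi^2/4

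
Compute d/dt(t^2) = 2*t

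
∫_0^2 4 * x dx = 8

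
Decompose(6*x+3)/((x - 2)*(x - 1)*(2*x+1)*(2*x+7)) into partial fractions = 4/(33*(2*x + 7)) - 1/(3*(x - 1)) + 3/(11*(x - 2))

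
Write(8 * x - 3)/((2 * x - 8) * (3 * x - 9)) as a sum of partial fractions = -7/(2*(x - 3)) + 29/(6*(x - 4))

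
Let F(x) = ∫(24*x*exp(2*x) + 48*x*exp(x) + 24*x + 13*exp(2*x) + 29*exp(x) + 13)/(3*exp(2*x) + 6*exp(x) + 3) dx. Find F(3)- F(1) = (-E + exp(2) + 122/3 + 122*exp(3)/3)/(1 + exp(3))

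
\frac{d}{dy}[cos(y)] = -sin(y)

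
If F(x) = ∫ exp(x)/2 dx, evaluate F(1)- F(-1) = -exp(-1)/2 + E/2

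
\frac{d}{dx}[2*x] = 2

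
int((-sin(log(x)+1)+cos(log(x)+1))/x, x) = sqrt(2)*sin(log(x) + pi/4 + 1) + C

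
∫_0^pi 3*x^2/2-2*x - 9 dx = (-3 + pi/2)*(2 + (2 + pi)^2) + 18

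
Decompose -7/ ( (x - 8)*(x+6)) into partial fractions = 1/(2*(x + 6)) - 1/(2*(x - 8))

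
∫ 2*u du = u^2 + C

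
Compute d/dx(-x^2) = -2*x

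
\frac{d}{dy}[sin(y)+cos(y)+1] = -sin(y) + cos(y)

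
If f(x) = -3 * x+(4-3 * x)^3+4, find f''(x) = 216 - 162*x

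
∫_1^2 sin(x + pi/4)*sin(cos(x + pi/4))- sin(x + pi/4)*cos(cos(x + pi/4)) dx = -cos(cos(pi/4 + 1)) + sin(cos(pi/4 + 2)) - sin(cos(pi/4 + 1)) + cos(cos(pi/4 + 2))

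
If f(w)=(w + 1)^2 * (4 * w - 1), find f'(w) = 12*w^2 + 14*w + 2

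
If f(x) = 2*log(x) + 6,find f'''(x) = 4/x^3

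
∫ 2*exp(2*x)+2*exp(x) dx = (exp(x) + 1)^2 + C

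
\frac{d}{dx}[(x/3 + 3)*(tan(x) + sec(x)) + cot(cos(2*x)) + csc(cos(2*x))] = x*tan(x)^2/3 + x*tan(x)*sec(x)/3 + x/3 + 2*sin(2*x)*cot(cos(2*x))^2 + 2*sin(2*x)*cot(cos(2*x))*csc(cos(2*x)) + 2*sin(2*x) + 3*tan(x)^2 + 3*tan(x)*sec(x) + tan(x)/3 + sec(x)/3 + 3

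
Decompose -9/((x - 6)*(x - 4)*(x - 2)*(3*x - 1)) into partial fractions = 243/(935*(3*x - 1)) - 9/(40*(x - 2)) + 9/(44*(x - 4)) - 9/(136*(x - 6))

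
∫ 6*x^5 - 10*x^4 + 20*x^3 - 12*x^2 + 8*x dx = x^6 - 2*x^5 + 5*x^4 - 4*x^3 + 4*x^2 + C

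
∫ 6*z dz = 3*z^2 + C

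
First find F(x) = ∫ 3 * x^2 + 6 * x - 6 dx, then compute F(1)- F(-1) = -10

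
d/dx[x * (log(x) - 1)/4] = log(x)/4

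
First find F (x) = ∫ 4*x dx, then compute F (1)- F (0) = 2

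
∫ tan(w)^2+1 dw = tan(w) + C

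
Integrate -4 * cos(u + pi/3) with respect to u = -4*sin(u + pi/3) + C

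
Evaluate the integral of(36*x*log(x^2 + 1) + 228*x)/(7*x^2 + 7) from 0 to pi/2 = -25/7 + (3*log(1 + pi^2/4) + 5)^2/7 + 12*log(1 + pi^2/4)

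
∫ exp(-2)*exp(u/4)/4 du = exp(u/4 - 2) + C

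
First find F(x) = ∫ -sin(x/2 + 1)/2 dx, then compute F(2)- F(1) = cos(2) - cos(3/2)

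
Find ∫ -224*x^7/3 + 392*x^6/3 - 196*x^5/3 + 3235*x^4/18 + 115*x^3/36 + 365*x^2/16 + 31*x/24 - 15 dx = -28*x^8/3 + 56*x^7/3 - 98*x^6/9 + 647*x^5/18 + 115*x^4/144 + 365*x^3/48 + 31*x^2/48 - 15*x + C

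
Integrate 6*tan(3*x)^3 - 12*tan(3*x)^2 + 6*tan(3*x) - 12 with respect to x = (tan(3*x) - 2)^2 + C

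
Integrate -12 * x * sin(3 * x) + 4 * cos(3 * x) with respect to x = 4*x*cos(3*x) + C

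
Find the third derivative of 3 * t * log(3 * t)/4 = -3/(4*t^2)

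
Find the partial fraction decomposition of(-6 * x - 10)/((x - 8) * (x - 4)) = 17/(2*(x - 4)) - 29/(2*(x - 8))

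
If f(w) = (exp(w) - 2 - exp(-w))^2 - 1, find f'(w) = (2*exp(4*w) - 4*exp(3*w) - 4*exp(w) - 2)*exp(-2*w)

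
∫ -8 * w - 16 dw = -4*w^2 - 16*w + C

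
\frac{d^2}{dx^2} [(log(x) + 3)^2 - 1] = (-2*log(x) - 4)/x^2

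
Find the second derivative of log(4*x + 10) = -4/(4*x^2 + 20*x + 25)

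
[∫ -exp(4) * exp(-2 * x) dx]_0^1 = -exp(4)/2 + exp(2)/2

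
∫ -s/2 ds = -s^2/4 + C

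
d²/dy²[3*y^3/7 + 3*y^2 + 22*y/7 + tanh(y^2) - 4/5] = -8*y^2*sinh(y^2)/cosh(y^2)^3 + 18*y/7 + 6 + 2/cosh(y^2)^2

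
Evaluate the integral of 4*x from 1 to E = -2 + 2*exp(2)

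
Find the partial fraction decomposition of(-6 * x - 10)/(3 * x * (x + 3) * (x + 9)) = 22/(81*(x + 9)) - 4/(27*(x + 3)) - 10/(81*x)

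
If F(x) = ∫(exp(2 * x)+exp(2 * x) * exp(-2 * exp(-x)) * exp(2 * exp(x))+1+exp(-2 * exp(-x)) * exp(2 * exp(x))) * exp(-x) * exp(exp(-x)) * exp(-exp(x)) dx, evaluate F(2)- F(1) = -exp(E - exp(-1)) - exp(-exp(2) + exp(-2)) + exp(-E + exp(-1)) + exp(-exp(-2) + exp(2))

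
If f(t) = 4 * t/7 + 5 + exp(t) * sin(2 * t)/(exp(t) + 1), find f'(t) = (14*exp(2*t)*cos(2*t) + 4*exp(2*t) + 7*exp(t)*sin(2*t) + 14*exp(t)*cos(2*t) + 8*exp(t) + 4)/(7*exp(2*t) + 14*exp(t) + 7)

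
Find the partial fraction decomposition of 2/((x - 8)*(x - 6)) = -1/(x - 6) + 1/(x - 8)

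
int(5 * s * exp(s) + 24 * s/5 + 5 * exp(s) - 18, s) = s*(12*s + 25*exp(s) - 90)/5 + C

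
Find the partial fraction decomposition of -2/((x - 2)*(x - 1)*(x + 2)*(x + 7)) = 1/(180*(x + 7)) - 1/(30*(x + 2)) + 1/(12*(x - 1)) - 1/(18*(x - 2))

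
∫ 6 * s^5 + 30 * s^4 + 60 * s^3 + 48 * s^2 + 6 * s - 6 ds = s^6 + 6*s^5 + 15*s^4 + 16*s^3 + 3*s^2 - 6*s + C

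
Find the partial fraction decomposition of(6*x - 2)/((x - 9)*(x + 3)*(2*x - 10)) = -5/(48*(x + 3)) - 7/(16*(x - 5)) + 13/(24*(x - 9))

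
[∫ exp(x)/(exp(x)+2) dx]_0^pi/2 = -log(3) + log(2 + exp(pi/2))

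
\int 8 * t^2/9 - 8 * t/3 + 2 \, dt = 8*t^3/27 - 4*t^2/3 + 2*t + C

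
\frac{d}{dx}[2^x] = 2^x*log(2)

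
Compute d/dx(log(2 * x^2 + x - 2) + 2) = (4*x + 1)/(2*x^2 + x - 2)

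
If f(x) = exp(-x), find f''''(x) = exp(-x)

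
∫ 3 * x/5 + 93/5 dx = 3*x^2/10 + 93*x/5 + C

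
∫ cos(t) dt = sin(t) + C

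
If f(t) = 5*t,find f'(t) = 5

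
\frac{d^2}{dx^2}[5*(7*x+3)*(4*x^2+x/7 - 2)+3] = 840*x + 130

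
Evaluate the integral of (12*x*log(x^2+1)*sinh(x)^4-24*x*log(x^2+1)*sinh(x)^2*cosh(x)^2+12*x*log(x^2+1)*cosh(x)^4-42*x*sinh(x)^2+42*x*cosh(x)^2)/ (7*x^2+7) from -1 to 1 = 0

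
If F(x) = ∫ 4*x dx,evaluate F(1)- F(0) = 2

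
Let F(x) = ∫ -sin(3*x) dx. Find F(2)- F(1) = cos(6)/3 - cos(3)/3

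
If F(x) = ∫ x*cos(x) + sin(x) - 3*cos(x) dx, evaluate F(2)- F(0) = -sin(2)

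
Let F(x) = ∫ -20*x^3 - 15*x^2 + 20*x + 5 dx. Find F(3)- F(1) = -440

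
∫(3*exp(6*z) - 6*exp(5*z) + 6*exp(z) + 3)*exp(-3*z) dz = (-(1 - exp(z))*exp(z) - 1)^3*exp(-3*z) + C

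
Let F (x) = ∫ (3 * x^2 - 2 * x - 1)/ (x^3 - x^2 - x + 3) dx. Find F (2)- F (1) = -log(2) + log(5)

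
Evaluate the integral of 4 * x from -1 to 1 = 0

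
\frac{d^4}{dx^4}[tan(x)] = 24*tan(x)^5 + 40*tan(x)^3 + 16*tan(x)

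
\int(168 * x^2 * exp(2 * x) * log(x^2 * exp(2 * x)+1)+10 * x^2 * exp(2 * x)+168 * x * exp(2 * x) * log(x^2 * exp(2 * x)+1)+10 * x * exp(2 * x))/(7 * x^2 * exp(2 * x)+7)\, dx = (42*log(x^2*exp(2*x) + 1) + 5)*log(x^2*exp(2*x) + 1)/7 + C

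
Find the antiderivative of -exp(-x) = exp(-x) + C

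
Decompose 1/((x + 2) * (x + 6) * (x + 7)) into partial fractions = 1/(5*(x + 7)) - 1/(4*(x + 6)) + 1/(20*(x + 2))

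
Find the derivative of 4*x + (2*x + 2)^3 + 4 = 24*x^2 + 48*x + 28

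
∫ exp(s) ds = exp(s) + C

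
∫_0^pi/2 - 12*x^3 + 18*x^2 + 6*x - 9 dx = -3 + (3 - 3*pi/2)*(-pi - pi^2/4 + 1 + pi^3/8)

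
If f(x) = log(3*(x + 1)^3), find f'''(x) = 6/(x^3 + 3*x^2 + 3*x + 1)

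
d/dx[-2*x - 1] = -2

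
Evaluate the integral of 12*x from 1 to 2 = 18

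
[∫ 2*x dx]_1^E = -1 + exp(2)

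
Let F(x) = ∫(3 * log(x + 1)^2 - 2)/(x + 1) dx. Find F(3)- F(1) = -2*log(2) + 7*log(2)^3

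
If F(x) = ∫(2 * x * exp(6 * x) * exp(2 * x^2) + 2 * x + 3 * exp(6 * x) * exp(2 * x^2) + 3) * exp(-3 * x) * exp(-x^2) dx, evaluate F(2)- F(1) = -exp(4) - exp(-10) + exp(-4) + exp(10)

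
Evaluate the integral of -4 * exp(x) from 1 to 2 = -4*exp(2) + 4*E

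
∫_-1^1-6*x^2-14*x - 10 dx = -24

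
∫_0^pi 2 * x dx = pi^2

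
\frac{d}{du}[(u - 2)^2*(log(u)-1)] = (2*u^2*log(u) - u^2 - 4*u*log(u) + 4)/u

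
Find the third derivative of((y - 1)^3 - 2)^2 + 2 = 120*y^3 - 360*y^2 + 360*y - 144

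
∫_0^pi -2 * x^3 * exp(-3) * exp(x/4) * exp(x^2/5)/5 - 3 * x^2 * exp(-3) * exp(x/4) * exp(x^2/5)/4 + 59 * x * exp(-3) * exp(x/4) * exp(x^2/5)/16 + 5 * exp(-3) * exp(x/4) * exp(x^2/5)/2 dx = -15*exp(-3) - 5*(-3 + pi/4 + pi^2/5)*exp(-3 + pi/4 + pi^2/5)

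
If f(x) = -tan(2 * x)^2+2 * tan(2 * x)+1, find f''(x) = -24*tan(2*x)^4 + 16*tan(2*x)^3 - 32*tan(2*x)^2 + 16*tan(2*x) - 8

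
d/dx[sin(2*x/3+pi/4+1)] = 2*cos(2*x/3 + pi/4 + 1)/3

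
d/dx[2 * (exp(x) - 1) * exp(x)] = 4*exp(2*x) - 2*exp(x)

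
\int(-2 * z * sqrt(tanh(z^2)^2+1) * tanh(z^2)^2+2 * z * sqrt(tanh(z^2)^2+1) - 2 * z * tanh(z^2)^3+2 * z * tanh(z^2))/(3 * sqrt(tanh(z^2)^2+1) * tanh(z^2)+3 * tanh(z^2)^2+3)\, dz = log(sqrt(tanh(z^2)^2 + 1) + tanh(z^2))/3 + C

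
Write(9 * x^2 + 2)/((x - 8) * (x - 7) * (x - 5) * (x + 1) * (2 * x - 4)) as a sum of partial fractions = 11/(2592*(x + 1)) - 19/(270*(x - 2)) + 227/(216*(x - 5)) - 443/(160*(x - 7)) + 289/(162*(x - 8))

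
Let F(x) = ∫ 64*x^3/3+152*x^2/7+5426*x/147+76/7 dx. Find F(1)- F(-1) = 760/21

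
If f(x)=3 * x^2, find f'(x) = 6*x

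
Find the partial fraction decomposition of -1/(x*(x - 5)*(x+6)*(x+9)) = 1/(378*(x + 9)) - 1/(198*(x + 6)) - 1/(770*(x - 5)) + 1/(270*x)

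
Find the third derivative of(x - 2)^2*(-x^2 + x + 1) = 30 - 24*x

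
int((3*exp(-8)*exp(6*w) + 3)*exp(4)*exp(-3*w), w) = 2*sinh(3*w - 4) + C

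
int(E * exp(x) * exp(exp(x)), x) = exp(exp(x) + 1) + C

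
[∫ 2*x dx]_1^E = -1 + exp(2)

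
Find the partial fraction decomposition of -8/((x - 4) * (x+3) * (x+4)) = -1/(x + 4) + 8/(7*(x + 3)) - 1/(7*(x - 4))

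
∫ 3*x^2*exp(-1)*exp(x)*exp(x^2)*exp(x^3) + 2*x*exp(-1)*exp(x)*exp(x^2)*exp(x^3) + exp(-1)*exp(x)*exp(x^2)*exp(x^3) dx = exp(x^3 + x^2 + x - 1) + C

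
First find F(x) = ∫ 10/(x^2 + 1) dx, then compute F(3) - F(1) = -10*acot(3) + 5*pi/2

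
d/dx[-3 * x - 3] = -3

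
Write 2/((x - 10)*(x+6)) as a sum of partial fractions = -1/(8*(x + 6)) + 1/(8*(x - 10))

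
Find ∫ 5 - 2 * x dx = -x^2 + 5*x + C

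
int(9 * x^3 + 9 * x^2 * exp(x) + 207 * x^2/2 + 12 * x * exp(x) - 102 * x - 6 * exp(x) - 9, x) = 3*(3*x - 2)*(x^3 + 16*x^2 + 4*x*exp(x) - 12*x - 12)/4 + C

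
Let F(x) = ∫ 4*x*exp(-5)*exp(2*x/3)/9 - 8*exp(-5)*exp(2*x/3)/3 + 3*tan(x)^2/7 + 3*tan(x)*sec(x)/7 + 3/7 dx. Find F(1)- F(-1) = -13*exp(-13/3)/3 + 17*exp(-17/3)/3 + 6*tan(1)/7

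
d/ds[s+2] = 1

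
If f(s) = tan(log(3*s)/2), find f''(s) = (tan(log(s)/2 + log(3)/2)^3 - tan(log(s)/2 + log(3)/2)^2 + tan(log(s)/2 + log(3)/2) - 1)/(2*s^2)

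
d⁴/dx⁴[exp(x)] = exp(x)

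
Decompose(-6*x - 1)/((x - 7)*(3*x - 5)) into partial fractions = 33/(16*(3*x - 5)) - 43/(16*(x - 7))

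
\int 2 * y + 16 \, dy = y^2 + 16*y + C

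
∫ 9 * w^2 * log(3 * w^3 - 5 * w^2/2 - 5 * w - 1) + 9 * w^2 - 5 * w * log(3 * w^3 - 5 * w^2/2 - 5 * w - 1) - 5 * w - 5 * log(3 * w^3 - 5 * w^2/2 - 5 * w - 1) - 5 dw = (6*w^3 - 5*w^2 - 10*w - 2)*log(3*w^3 - 5*w^2/2 - 5*w - 1)/2 + C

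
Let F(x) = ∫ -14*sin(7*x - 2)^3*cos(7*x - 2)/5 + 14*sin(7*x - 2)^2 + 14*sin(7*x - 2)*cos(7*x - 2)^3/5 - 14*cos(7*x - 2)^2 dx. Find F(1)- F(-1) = -cos(20)/40 + cos(36)/40 - sin(10) - sin(18)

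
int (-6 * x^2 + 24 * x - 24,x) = -2*x^3 + 12*x^2 - 24*x + C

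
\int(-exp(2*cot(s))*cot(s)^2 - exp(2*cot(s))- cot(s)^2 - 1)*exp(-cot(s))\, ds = exp(cot(s)) - exp(-cot(s)) + C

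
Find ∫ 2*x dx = x^2 + C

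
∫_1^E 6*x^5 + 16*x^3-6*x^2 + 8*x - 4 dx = -4 + (-1 + 2*E + exp(3))^2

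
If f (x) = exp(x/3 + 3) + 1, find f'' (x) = exp(x/3 + 3)/9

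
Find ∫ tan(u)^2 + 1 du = tan(u) + C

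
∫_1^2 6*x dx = 9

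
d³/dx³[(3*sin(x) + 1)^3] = 9*(-81*sin(x)^2 - 24*sin(x) + 17)*cos(x)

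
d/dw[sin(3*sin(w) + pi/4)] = 3*cos(w)*cos(3*sin(w) + pi/4)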